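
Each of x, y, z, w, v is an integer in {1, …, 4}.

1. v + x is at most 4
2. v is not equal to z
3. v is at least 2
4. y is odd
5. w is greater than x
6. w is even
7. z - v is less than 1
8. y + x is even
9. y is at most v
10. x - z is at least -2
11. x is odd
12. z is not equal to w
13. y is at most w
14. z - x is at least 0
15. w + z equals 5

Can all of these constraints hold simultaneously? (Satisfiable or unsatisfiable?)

The assignment x = 1, y = 1, z = 1, w = 4, v = 3 works:
  constraint 1 holds since v + x = 4.
  constraint 7 holds since z - v = -2.
  constraint 10 holds since x - z = 0.
The rest check out directly.

Satisfiable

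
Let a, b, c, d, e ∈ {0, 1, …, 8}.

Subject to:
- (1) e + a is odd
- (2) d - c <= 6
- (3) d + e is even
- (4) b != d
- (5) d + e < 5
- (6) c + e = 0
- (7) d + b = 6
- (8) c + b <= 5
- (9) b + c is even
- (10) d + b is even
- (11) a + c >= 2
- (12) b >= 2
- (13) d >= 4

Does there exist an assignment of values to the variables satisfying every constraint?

Satisfiable

The assignment a = 5, b = 2, c = 0, d = 4, e = 0 works:
  constraint 2 holds since d - c = 4.
  constraint 5 holds since d + e = 4.
  constraint 6 holds since c + e = 0.
The rest check out directly.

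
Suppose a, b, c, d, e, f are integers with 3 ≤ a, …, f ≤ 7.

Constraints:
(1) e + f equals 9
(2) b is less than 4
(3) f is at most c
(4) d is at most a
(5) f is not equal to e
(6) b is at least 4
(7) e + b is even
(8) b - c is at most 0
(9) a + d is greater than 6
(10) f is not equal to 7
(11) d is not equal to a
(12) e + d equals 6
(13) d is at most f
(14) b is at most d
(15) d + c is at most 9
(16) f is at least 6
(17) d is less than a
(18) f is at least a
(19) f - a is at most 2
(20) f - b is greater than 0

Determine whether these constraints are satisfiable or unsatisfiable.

Unsatisfiable

From constraints 6 and 14: d ≥ b ≥ 4. From constraints 3 and 16: c ≥ f ≥ 6. Hence d + c ≥ 10. But constraint 15 requires d + c ≤ 9, and 9 < 10. Contradiction.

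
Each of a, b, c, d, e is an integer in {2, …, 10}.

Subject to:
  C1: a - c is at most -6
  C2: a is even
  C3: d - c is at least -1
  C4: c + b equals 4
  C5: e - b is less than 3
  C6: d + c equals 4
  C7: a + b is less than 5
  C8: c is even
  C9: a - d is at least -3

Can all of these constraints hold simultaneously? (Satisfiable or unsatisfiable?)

Constraints 1, 3, and 9 give c − a ≥ 6, a − d ≥ -3, d − c ≥ -1.
Adding all 3 inequalities: the left sides telescope to 0, and the right sides sum to 6 + (-3) + (-1) = 2. So 0 ≥ 2, which is false.

Unsatisfiable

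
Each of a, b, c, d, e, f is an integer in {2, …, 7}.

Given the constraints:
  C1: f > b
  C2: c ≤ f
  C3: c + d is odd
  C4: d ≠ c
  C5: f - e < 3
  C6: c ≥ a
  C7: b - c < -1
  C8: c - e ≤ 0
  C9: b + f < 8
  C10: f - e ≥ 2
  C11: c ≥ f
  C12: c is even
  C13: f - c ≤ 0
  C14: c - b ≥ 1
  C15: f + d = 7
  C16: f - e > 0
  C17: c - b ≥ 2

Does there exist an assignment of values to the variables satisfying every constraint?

Constraints 8, 10, and 13 give e − c ≥ 0, c − f ≥ 0, f − e ≥ 2.
Adding all 3 inequalities: the left sides telescope to 0, and the right sides sum to 0 + 0 + 2 = 2. So 0 ≥ 2, which is false.

Unsatisfiable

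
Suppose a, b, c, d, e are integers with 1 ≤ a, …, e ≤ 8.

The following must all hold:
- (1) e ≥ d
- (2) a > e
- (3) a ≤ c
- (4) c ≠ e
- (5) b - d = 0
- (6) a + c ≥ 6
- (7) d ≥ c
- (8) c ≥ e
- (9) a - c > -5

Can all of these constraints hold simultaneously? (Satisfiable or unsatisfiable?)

Constraints 1, 2, 3, and 7 give a ≤ c, c ≤ d, d ≤ e, e < a. Chaining: a ≤ c ≤ d ≤ e < a, which forces a < a — impossible.

Unsatisfiable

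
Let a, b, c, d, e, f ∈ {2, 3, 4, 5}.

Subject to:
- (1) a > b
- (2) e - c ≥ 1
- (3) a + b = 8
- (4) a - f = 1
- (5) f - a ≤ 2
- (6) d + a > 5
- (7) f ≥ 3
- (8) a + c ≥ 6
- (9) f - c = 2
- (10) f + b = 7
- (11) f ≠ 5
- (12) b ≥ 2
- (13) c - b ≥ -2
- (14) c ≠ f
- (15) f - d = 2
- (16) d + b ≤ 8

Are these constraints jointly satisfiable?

Satisfiable

The assignment a = 5, b = 3, c = 2, d = 2, e = 3, f = 4 works:
  constraint 2 holds since e - c = 1.
  constraint 3 holds since a + b = 8.
  constraint 4 holds since a - f = 1.
The rest check out directly.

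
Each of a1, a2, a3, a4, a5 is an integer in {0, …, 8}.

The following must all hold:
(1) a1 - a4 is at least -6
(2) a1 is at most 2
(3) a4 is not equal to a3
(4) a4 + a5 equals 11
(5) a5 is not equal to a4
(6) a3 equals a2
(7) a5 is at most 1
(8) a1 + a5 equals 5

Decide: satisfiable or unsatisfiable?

From constraint 2: a1 ≤ 2. From constraint 7: a5 ≤ 1. Hence a1 + a5 ≤ 3. But constraint 8 requires a1 + a5 = 5, and 5 > 3. Contradiction.

Unsatisfiable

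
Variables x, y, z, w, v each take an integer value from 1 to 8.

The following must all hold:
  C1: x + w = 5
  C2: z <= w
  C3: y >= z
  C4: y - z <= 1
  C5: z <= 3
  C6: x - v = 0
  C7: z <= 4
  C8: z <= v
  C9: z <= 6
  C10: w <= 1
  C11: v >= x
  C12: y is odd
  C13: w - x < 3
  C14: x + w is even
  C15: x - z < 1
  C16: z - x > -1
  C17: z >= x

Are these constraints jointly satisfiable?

From constraints 5 and 17: x ≤ z ≤ 3. From constraint 10: w ≤ 1. Hence x + w ≤ 4. But constraint 1 requires x + w = 5, and 5 > 4. Contradiction.

Unsatisfiable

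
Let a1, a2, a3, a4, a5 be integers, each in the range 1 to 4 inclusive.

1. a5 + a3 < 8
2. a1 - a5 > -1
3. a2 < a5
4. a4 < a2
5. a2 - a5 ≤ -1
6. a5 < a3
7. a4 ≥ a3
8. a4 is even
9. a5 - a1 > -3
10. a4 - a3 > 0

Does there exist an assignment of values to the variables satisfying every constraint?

Constraints 3, 4, 6, and 10 give a3 < a4, a4 < a2, a2 < a5, a5 < a3. Chaining: a3 < a4 < a2 < a5 < a3, which forces a3 < a3 — impossible.

Unsatisfiable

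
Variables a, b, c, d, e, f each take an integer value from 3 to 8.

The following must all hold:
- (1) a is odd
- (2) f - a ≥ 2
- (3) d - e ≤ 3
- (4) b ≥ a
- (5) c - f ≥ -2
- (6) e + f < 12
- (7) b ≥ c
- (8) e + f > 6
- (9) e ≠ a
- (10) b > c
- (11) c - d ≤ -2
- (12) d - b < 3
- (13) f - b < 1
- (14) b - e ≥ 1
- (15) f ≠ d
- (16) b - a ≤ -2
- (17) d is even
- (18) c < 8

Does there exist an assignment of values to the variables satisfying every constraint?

Constraints 2, 3, 5, 11, 14, and 16 give a − b ≥ 2, b − e ≥ 1, e − d ≥ -3, d − c ≥ 2, c − f ≥ -2, f − a ≥ 2.
Adding all 6 inequalities: the left sides telescope to 0, and the right sides sum to 2 + 1 + (-3) + 2 + (-2) + 2 = 2. So 0 ≥ 2, which is false.

Unsatisfiable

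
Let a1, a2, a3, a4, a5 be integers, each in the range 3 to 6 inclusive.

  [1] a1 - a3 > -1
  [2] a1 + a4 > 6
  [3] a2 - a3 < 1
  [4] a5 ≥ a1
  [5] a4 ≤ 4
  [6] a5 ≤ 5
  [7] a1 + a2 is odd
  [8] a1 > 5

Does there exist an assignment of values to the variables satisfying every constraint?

From constraint 8: a1 ≥ 6. From constraints 4 and 6: a1 ≤ a5 and a5 ≤ 5, so a1 ≤ 5. But 5 < 6, so no value of a1 works.

Unsatisfiable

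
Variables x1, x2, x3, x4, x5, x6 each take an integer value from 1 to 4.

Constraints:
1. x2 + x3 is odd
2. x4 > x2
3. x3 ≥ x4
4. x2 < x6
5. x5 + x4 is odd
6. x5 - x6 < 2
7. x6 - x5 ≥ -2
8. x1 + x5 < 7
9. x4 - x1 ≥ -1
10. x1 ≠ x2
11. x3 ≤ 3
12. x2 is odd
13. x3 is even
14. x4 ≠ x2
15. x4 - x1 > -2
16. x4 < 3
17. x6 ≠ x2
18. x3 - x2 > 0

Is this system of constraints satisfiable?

Take x1 = 3, x2 = 1, x3 = 2, x4 = 2, x5 = 3, x6 = 3. Then constraint 6: x5 - x6 = 0; constraint 7: x6 - x5 = 0; constraint 8: x1 + x5 = 6, and every other listed constraint is also met.

Satisfiable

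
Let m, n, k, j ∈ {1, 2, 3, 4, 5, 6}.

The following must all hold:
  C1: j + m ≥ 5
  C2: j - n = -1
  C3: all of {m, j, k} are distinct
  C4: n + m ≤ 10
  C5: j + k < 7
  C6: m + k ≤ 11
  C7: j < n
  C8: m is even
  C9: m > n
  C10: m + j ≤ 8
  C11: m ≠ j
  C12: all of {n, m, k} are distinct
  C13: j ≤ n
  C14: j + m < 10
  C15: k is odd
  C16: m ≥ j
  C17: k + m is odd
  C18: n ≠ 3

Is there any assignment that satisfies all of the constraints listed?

Satisfiable

Try m = 6, n = 2, k = 5, j = 1.
Check constraint 1: j + m = 7; constraint 2: j - n = -1. The remaining constraints are straightforward to verify.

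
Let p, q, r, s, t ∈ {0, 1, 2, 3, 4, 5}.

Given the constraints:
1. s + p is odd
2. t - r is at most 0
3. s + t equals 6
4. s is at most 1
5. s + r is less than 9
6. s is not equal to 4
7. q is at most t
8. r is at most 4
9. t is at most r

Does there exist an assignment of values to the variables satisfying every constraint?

Unsatisfiable

From constraint 4: s ≤ 1. From constraints 8 and 9: t ≤ r ≤ 4. Hence s + t ≤ 5. But constraint 3 requires s + t = 6, and 6 > 5. Contradiction.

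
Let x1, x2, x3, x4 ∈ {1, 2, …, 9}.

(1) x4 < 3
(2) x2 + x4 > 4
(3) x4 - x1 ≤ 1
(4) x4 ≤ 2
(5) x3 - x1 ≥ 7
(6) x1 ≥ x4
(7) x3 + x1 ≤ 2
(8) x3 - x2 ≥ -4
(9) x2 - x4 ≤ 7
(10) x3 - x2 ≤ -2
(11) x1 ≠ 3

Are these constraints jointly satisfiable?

Constraints 3, 5, 9, and 10 give x4 − x2 ≥ -7, x2 − x3 ≥ 2, x3 − x1 ≥ 7, x1 − x4 ≥ -1.
Adding all 4 inequalities: the left sides telescope to 0, and the right sides sum to (-7) + 2 + 7 + (-1) = 1. So 0 ≥ 1, which is false.

Unsatisfiable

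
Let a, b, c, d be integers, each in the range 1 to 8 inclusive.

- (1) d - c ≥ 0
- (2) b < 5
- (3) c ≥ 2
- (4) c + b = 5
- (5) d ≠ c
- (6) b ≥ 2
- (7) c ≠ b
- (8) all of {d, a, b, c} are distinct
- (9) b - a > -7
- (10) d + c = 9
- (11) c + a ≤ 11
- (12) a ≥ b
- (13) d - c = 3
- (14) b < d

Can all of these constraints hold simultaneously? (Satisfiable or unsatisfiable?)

One satisfying assignment is a = 7, b = 2, c = 3, d = 6.
For the less obvious constraints — constraint 1: d - c = 3; constraint 4: c + b = 5; constraint 9: b - a = -5 — and the others hold by inspection.

Satisfiable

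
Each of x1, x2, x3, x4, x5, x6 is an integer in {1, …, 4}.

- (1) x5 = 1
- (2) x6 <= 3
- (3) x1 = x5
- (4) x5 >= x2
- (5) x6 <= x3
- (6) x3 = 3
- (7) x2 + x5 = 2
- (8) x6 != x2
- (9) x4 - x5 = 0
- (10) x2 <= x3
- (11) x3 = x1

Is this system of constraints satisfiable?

Constraint 6 fixes x3 = 3 and constraint 1 fixes x5 = 1. Constraints 3 and 11 give x3 = x1 = x5, so x3 = x5. But 3 ≠ 1 — contradiction.

Unsatisfiable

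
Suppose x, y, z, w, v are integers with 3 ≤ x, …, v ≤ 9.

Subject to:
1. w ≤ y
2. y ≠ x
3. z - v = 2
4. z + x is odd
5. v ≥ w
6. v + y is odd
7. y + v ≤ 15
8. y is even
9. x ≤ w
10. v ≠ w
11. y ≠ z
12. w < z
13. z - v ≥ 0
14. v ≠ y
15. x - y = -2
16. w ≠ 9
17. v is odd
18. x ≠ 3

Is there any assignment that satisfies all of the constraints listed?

One satisfying assignment is x = 6, y = 8, z = 9, w = 6, v = 7.
For the less obvious constraints — constraint 3: z - v = 2; constraint 7: y + v = 15; constraint 13: z - v = 2 — and the others hold by inspection.

Satisfiable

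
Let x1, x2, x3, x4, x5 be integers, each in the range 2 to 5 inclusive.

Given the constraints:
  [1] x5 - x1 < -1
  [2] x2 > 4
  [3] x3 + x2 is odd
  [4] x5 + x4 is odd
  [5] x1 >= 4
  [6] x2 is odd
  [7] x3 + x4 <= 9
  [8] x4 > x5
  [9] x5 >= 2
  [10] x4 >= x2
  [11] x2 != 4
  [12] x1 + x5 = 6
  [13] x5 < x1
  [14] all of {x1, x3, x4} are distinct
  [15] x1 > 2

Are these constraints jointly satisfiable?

Satisfiable

Try x1 = 4, x2 = 5, x3 = 2, x4 = 5, x5 = 2.
Check constraint 1: x5 - x1 = -2; constraint 7: x3 + x4 = 7. The remaining constraints are straightforward to verify.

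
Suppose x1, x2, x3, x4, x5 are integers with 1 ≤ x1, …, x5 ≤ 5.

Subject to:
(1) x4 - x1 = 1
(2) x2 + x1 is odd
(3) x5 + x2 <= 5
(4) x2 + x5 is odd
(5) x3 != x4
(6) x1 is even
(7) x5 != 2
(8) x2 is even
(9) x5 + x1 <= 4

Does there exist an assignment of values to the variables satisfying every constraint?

Unsatisfiable

Constraint 8 makes x2 even and constraint 6 makes x1 even, so x2 + x1 must be even. Constraint 2 says x2 + x1 is odd — contradiction.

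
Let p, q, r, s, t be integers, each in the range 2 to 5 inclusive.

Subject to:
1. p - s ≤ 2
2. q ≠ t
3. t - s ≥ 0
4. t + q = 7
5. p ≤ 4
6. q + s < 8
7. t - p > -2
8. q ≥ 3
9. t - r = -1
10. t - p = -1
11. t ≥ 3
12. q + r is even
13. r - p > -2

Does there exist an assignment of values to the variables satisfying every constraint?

Try p = 4, q = 4, r = 4, s = 3, t = 3.
Check constraint 1: p - s = 1; constraint 3: t - s = 0. The remaining constraints are straightforward to verify.

Satisfiable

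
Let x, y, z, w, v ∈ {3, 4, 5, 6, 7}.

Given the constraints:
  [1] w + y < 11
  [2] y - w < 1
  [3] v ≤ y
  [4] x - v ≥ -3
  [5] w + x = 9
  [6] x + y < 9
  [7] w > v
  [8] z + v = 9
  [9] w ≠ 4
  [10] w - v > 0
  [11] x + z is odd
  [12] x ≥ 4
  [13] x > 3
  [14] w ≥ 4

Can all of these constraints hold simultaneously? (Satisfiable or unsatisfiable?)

Satisfiable

The assignment x = 4, y = 4, z = 5, w = 5, v = 4 works:
  constraint 1 holds since w + y = 9.
  constraint 2 holds since y - w = -1.
  constraint 4 holds since x - v = 0.
The rest check out directly.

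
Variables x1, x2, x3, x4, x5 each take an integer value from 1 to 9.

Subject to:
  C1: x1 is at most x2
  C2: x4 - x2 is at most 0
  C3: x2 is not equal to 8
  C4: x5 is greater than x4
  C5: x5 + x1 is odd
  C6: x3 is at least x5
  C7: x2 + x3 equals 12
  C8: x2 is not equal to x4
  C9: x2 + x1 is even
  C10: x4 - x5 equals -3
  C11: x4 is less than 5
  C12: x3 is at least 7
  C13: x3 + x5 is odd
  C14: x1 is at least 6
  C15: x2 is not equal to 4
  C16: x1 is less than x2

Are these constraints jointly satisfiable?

Unsatisfiable

From constraints 1 and 14: x2 ≥ x1 ≥ 6. From constraint 12: x3 ≥ 7. Hence x2 + x3 ≥ 13. But constraint 7 requires x2 + x3 = 12, and 12 < 13. Contradiction.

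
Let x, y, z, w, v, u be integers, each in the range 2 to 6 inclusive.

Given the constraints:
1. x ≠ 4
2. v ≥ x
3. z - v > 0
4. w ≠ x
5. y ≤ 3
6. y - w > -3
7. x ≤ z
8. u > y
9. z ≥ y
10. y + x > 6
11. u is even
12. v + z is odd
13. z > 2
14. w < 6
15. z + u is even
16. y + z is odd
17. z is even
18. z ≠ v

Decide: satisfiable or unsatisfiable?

Try x = 5, y = 3, z = 6, w = 4, v = 5, u = 6.
Check constraint 3: z - v = 1; constraint 6: y - w = -1. The remaining constraints are straightforward to verify.

Satisfiable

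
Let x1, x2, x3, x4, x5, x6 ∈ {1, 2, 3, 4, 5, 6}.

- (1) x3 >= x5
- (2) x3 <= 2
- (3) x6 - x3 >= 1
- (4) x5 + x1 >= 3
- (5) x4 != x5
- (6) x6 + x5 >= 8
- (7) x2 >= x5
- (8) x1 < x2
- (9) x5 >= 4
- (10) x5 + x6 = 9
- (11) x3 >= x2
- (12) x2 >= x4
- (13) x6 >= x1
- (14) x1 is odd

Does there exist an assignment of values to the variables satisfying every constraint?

Unsatisfiable

From constraints 7 and 9: x2 ≥ x5 and x5 ≥ 4, so x2 ≥ 4. From constraints 2 and 11: x2 ≤ x3 and x3 ≤ 2, so x2 ≤ 2. But 2 < 4, so no value of x2 works.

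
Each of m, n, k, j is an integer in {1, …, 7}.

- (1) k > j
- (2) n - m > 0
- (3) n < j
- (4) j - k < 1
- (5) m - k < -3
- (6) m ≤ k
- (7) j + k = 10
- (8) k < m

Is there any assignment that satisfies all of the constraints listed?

Unsatisfiable

Constraints 1, 2, 3, and 8 give k < m, m < n, n < j, j < k. Chaining: k < m < n < j < k, which forces k < k — impossible.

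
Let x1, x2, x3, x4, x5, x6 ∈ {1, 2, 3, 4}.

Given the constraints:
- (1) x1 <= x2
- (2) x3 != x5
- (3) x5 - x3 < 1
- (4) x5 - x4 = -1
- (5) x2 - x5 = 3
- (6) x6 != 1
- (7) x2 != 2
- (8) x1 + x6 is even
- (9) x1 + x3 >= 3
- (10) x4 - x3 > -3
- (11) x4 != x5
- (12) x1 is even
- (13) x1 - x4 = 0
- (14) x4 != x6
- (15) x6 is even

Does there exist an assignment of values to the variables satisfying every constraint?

The assignment x1 = 2, x2 = 4, x3 = 3, x4 = 2, x5 = 1, x6 = 4 works:
  constraint 3 holds since x5 - x3 = -2.
  constraint 4 holds since x5 - x4 = -1.
The rest check out directly.

Satisfiable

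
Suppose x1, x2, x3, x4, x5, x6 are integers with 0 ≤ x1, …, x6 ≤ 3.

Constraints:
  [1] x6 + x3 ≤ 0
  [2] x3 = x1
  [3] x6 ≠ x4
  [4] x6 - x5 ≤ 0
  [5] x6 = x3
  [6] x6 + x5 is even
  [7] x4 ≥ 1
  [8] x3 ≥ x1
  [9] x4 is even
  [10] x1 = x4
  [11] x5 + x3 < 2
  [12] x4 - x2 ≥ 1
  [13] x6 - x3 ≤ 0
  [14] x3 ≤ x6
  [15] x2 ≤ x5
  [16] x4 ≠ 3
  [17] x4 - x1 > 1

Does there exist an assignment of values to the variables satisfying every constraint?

From constraints 2, 5, and 10, x6 = x3 = x1 = x4, so x6 = x4. But constraint 3 says x6 ≠ x4. Contradiction.

Unsatisfiable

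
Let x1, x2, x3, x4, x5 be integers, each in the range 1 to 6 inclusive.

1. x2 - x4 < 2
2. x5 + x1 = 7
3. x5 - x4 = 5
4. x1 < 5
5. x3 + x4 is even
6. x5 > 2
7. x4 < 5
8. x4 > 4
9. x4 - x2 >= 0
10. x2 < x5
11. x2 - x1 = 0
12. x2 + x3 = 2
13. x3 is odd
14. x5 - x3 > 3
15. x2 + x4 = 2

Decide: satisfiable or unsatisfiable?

From constraint 8: x4 ≥ 5. From constraint 7: x4 ≤ 4. But 4 < 5, so no value of x4 works.

Unsatisfiable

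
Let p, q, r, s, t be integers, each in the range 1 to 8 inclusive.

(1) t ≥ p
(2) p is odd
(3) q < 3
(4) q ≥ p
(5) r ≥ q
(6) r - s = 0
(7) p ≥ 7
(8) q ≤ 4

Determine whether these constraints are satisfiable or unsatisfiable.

From constraints 4 and 7: q ≥ p and p ≥ 7, so q ≥ 7. From constraint 8: q ≤ 4. But 4 < 7, so no value of q works.

Unsatisfiable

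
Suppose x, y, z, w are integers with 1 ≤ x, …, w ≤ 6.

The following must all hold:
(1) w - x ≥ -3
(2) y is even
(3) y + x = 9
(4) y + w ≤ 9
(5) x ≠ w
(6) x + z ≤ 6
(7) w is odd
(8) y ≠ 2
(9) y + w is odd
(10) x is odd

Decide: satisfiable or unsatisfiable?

Try x = 3, y = 6, z = 3, w = 1.
Check constraint 1: w - x = -2; constraint 3: y + x = 9. The remaining constraints are straightforward to verify.

Satisfiable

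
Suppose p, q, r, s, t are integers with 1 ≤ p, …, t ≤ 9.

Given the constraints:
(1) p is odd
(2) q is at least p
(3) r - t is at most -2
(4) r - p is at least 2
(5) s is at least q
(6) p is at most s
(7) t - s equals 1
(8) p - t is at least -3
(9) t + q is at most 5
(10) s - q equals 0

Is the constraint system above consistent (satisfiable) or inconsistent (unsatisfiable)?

Constraints 3, 4, and 8 give t − r ≥ 2, r − p ≥ 2, p − t ≥ -3.
Adding all 3 inequalities: the left sides telescope to 0, and the right sides sum to 2 + 2 + (-3) = 1. So 0 ≥ 1, which is false.

Unsatisfiable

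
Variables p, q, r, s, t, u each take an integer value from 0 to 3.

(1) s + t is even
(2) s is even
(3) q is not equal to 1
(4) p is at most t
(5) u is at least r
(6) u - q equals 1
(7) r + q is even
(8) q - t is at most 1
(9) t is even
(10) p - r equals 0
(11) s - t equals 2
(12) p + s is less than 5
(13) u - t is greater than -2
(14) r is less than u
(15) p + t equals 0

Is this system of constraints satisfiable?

One satisfying assignment is p = 0, q = 0, r = 0, s = 2, t = 0, u = 1.
For the less obvious constraints — constraint 6: u - q = 1; constraint 8: q - t = 0 — and the others hold by inspection.

Satisfiable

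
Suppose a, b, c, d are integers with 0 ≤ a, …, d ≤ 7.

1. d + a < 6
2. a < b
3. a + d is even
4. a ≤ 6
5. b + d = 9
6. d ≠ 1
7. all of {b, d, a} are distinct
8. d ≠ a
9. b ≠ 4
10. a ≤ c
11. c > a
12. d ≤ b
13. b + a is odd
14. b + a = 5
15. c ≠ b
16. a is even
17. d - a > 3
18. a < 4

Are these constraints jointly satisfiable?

One satisfying assignment is a = 0, b = 5, c = 4, d = 4.
For the less obvious constraints — constraint 1: d + a = 4; constraint 5: b + d = 9; constraint 14: b + a = 5 — and the others hold by inspection.

Satisfiable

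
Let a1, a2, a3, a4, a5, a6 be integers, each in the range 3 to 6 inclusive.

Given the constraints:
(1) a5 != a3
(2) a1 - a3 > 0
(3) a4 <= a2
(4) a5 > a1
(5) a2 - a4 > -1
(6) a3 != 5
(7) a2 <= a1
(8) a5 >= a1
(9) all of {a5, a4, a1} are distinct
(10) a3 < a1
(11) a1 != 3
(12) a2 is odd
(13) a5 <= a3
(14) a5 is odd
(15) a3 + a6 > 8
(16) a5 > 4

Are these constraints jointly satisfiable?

Unsatisfiable

Constraints 2, 4, and 13 give a5 ≤ a3, a3 < a1, a1 < a5. Chaining: a5 ≤ a3 < a1 < a5, which forces a5 < a5 — impossible.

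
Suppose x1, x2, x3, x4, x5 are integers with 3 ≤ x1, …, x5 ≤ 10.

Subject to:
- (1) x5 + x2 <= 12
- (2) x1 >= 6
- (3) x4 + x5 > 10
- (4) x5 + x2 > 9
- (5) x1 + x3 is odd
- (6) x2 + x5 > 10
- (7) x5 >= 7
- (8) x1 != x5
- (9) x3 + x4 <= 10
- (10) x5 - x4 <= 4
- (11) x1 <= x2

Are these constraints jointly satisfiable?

Unsatisfiable

From constraint 7: x5 ≥ 7. From constraints 2 and 11: x2 ≥ x1 ≥ 6. Hence x5 + x2 ≥ 13. But constraint 1 requires x5 + x2 ≤ 12, and 12 < 13. Contradiction.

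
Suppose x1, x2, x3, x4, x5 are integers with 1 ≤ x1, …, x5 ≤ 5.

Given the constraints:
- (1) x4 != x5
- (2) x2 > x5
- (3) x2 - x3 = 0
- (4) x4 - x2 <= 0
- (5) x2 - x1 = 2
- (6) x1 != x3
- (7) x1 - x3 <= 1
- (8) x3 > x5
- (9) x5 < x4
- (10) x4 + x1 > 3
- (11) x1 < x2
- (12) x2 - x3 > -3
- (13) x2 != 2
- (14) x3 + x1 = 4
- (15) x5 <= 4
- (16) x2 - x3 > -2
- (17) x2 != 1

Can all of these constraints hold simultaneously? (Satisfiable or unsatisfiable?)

Satisfiable

One satisfying assignment is x1 = 1, x2 = 3, x3 = 3, x4 = 3, x5 = 1.
For the less obvious constraints — constraint 3: x2 - x3 = 0; constraint 4: x4 - x2 = 0 — and the others hold by inspection.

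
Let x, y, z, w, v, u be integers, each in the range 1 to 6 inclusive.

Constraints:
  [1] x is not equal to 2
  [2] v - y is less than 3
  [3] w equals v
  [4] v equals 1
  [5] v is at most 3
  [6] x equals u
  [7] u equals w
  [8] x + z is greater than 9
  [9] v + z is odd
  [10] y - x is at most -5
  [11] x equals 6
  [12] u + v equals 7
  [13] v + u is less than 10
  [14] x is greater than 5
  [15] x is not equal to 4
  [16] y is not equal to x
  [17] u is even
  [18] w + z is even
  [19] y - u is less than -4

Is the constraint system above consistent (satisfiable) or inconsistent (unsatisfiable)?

Unsatisfiable

Constraint 11 fixes x = 6 and constraint 4 fixes v = 1. Constraints 3, 6, and 7 give x = u = w = v, so x = v. But 6 ≠ 1 — contradiction.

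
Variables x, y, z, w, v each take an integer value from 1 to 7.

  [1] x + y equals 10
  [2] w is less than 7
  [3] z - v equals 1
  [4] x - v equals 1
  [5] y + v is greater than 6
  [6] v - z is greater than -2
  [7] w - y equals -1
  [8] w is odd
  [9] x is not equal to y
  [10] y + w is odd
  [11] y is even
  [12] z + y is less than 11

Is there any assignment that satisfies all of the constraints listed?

The assignment x = 4, y = 6, z = 4, w = 5, v = 3 works:
  constraint 1 holds since x + y = 10.
  constraint 3 holds since z - v = 1.
The rest check out directly.

Satisfiable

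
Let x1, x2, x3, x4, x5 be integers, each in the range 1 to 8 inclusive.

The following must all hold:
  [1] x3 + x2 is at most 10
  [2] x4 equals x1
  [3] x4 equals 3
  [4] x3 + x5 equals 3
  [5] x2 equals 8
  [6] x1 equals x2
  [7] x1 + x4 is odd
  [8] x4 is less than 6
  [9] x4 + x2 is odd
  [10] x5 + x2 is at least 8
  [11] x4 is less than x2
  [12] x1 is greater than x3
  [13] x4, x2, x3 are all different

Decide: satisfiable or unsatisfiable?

Unsatisfiable

Constraint 3 fixes x4 = 3 and constraint 5 fixes x2 = 8. Constraints 2 and 6 give x4 = x1 = x2, so x4 = x2. But 3 ≠ 8 — contradiction.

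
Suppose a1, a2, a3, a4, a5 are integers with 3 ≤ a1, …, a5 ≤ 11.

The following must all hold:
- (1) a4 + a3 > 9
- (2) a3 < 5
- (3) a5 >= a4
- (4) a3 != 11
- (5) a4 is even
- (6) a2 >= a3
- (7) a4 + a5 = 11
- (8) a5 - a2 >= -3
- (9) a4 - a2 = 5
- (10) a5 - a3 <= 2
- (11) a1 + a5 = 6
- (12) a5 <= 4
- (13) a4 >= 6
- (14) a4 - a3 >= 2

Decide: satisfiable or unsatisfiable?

Unsatisfiable

From constraint 13: a4 ≥ 6. From constraints 3 and 12: a4 ≤ a5 and a5 ≤ 4, so a4 ≤ 4. But 4 < 6, so no value of a4 works.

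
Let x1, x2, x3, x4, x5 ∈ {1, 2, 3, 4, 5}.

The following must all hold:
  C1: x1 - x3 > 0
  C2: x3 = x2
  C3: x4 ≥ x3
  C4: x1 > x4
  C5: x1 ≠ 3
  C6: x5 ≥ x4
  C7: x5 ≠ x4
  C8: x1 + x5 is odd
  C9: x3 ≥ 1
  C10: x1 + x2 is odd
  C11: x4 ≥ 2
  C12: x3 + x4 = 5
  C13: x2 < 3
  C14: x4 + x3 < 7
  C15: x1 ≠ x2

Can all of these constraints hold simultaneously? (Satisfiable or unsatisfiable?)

The assignment x1 = 5, x2 = 2, x3 = 2, x4 = 3, x5 = 4 works:
  constraint 1 holds since x1 - x3 = 3.
  constraint 12 holds since x3 + x4 = 5.
  constraint 14 holds since x4 + x3 = 5.
The rest check out directly.

Satisfiable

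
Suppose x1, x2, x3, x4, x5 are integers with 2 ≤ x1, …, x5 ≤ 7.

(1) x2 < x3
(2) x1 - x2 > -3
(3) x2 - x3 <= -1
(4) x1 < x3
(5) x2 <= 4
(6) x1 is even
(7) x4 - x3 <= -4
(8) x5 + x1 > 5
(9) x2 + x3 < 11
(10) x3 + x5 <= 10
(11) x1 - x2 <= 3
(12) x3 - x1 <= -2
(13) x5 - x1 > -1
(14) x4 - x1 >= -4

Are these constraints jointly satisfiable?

Unsatisfiable

Constraints 7, 12, and 14 give x3 − x4 ≥ 4, x4 − x1 ≥ -4, x1 − x3 ≥ 2.
Adding all 3 inequalities: the left sides telescope to 0, and the right sides sum to 4 + (-4) + 2 = 2. So 0 ≥ 2, which is false.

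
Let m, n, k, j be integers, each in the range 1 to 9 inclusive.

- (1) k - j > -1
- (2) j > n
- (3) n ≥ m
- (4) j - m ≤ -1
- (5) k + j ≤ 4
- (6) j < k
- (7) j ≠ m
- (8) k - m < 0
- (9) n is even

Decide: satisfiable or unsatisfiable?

Constraints 2, 3, 6, and 8 give k < m, m ≤ n, n < j, j < k. Chaining: k < m ≤ n < j < k, which forces k < k — impossible.

Unsatisfiable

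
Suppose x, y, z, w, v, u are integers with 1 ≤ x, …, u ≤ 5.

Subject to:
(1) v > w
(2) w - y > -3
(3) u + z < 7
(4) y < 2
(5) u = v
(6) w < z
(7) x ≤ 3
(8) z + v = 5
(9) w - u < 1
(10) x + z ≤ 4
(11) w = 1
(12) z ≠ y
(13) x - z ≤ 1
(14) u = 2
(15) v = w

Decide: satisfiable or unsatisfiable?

Constraint 14 fixes u = 2 and constraint 11 fixes w = 1. Constraints 5 and 15 give u = v = w, so u = w. But 2 ≠ 1 — contradiction.

Unsatisfiable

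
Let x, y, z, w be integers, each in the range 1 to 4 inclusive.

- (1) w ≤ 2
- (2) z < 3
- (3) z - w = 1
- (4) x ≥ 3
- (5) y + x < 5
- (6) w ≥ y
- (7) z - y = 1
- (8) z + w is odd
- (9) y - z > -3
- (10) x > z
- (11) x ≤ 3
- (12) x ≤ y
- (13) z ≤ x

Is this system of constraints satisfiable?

Unsatisfiable

From constraints 4 and 12: y ≥ x and x ≥ 3, so y ≥ 3. From constraints 1 and 6: y ≤ w and w ≤ 2, so y ≤ 2. But 2 < 3, so no value of y works.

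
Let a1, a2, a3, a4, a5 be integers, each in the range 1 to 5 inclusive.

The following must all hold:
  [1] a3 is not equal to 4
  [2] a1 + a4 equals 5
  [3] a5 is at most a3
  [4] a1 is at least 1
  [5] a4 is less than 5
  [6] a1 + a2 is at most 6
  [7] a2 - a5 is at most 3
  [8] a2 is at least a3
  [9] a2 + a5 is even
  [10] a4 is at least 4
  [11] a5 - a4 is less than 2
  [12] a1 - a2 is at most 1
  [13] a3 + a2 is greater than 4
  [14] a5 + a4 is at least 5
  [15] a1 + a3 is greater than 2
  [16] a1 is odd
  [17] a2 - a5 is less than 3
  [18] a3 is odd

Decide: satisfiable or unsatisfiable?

Satisfiable

Setting (a1, a2, a3, a4, a5) = (1, 3, 3, 4, 3) satisfies everything: constraint 2: a1 + a4 = 5; constraint 6: a1 + a2 = 4, and the others follow.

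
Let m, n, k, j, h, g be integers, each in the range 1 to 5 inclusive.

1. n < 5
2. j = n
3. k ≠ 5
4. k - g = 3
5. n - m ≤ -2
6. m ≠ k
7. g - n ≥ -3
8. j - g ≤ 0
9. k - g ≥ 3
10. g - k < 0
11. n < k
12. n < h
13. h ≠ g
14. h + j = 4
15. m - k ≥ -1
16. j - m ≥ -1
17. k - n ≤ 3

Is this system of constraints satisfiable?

Constraints 5, 8, 9, 16, and 17 give k − g ≥ 3, g − j ≥ 0, j − m ≥ -1, m − n ≥ 2, n − k ≥ -3.
Adding all 5 inequalities: the left sides telescope to 0, and the right sides sum to 3 + 0 + (-1) + 2 + (-3) = 1. So 0 ≥ 1, which is false.

Unsatisfiable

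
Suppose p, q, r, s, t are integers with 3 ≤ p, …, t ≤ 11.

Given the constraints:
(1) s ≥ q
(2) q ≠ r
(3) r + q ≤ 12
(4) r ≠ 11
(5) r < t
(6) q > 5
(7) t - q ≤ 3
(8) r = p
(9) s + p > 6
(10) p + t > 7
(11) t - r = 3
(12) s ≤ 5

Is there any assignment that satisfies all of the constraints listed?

Unsatisfiable

From constraint 6: q ≥ 6. From constraints 1 and 12: q ≤ s and s ≤ 5, so q ≤ 5. But 5 < 6, so no value of q works.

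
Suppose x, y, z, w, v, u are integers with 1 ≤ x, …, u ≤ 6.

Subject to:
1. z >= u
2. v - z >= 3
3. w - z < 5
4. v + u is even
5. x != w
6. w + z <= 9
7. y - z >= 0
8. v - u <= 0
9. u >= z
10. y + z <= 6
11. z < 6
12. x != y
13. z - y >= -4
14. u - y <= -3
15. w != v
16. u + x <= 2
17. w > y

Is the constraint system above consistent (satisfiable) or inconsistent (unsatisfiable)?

Unsatisfiable

Constraints 2, 8, 13, and 14 give z − y ≥ -4, y − u ≥ 3, u − v ≥ 0, v − z ≥ 3.
Adding all 4 inequalities: the left sides telescope to 0, and the right sides sum to (-4) + 3 + 0 + 3 = 2. So 0 ≥ 2, which is false.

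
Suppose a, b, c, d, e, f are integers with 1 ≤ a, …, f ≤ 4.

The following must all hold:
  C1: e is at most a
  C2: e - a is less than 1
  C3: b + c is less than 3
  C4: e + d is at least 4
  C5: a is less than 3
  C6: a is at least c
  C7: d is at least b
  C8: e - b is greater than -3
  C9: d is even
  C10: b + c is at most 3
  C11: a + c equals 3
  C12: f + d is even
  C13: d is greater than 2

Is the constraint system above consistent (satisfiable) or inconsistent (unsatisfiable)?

Try a = 2, b = 1, c = 1, d = 4, e = 1, f = 4.
Check constraint 2: e - a = -1; constraint 3: b + c = 2. The remaining constraints are straightforward to verify.

Satisfiable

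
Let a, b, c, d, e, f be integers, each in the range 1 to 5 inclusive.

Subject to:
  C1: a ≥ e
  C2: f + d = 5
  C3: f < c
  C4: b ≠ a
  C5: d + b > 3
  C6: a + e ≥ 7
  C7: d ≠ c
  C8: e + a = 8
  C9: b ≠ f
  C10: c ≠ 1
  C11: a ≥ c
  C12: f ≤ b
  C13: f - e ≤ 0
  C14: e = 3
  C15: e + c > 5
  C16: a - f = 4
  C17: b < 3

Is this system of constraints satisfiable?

Satisfiable

Setting (a, b, c, d, e, f) = (5, 2, 5, 4, 3, 1) satisfies everything: constraint 2: f + d = 5; constraint 5: d + b = 6, and the others follow.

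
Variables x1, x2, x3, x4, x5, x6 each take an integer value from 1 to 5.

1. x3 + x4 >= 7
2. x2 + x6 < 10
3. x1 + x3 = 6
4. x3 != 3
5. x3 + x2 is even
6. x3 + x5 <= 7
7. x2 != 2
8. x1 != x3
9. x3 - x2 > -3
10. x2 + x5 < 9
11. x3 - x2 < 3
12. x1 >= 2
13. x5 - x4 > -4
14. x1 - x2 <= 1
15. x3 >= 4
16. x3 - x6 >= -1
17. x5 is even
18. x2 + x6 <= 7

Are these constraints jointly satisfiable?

Satisfiable

One satisfying assignment is x1 = 2, x2 = 4, x3 = 4, x4 = 5, x5 = 2, x6 = 3.
For the less obvious constraints — constraint 1: x3 + x4 = 9; constraint 2: x2 + x6 = 7; constraint 3: x1 + x3 = 6 — and the others hold by inspection.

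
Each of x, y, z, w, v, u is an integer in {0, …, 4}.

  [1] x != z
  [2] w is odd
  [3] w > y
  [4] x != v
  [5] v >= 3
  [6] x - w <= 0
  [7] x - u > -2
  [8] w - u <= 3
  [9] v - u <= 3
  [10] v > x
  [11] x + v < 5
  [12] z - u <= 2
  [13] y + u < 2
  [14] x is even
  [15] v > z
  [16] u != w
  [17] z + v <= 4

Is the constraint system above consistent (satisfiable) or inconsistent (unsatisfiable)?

Setting (x, y, z, w, v, u) = (0, 0, 1, 3, 3, 1) satisfies everything: constraint 6: x - w = -3; constraint 7: x - u = -1; constraint 8: w - u = 2, and the others follow.

Satisfiable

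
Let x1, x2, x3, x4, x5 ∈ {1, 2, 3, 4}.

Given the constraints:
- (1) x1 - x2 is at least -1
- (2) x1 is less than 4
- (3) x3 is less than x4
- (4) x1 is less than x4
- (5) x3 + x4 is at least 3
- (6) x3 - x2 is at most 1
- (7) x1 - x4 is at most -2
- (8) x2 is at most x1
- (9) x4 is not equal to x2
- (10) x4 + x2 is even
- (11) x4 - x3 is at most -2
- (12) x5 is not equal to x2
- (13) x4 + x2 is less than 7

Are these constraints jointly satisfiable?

Constraints 1, 6, 7, and 11 give x1 − x2 ≥ -1, x2 − x3 ≥ -1, x3 − x4 ≥ 2, x4 − x1 ≥ 2.
Adding all 4 inequalities: the left sides telescope to 0, and the right sides sum to (-1) + (-1) + 2 + 2 = 2. So 0 ≥ 2, which is false.

Unsatisfiable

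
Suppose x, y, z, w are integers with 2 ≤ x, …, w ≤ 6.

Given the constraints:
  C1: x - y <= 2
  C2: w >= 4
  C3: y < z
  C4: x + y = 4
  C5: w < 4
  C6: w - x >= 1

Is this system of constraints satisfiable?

Unsatisfiable

From constraint 2: w ≥ 4. From constraint 5: w ≤ 3. But 3 < 4, so no value of w works.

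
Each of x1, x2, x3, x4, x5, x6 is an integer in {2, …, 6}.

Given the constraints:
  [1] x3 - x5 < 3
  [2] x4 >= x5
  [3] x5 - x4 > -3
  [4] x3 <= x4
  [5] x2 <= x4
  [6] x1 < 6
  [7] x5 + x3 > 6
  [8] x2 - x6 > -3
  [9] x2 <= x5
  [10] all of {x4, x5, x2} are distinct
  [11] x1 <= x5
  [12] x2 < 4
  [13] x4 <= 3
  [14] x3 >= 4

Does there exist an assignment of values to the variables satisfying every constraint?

From constraint 14: x3 ≥ 4. From constraints 4 and 13: x3 ≤ x4 and x4 ≤ 3, so x3 ≤ 3. But 3 < 4, so no value of x3 works.

Unsatisfiable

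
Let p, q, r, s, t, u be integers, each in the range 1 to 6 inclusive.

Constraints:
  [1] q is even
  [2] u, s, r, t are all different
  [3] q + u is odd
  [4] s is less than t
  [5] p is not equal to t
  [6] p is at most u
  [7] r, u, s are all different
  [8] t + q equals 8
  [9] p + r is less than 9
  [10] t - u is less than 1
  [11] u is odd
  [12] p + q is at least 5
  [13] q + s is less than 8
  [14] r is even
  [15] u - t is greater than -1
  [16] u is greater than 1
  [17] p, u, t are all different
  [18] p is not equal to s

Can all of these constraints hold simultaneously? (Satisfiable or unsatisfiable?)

Satisfiable

Try p = 2, q = 4, r = 6, s = 1, t = 4, u = 5.
Check constraint 8: t + q = 8; constraint 9: p + r = 8. The remaining constraints are straightforward to verify.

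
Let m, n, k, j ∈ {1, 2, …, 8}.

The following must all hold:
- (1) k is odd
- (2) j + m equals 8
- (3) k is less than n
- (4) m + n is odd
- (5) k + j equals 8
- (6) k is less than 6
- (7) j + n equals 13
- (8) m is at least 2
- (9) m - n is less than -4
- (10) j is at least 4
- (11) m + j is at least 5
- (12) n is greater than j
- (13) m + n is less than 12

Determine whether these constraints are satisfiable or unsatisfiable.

Satisfiable

Take m = 3, n = 8, k = 3, j = 5. Then constraint 2: j + m = 8; constraint 5: k + j = 8, and every other listed constraint is also met.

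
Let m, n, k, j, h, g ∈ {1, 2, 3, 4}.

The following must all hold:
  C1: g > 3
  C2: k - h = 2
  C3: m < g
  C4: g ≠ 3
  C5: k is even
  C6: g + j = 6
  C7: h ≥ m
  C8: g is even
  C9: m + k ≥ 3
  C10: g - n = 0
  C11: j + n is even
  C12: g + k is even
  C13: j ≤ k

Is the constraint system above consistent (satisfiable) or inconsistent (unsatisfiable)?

Satisfiable

Take m = 1, n = 4, k = 4, j = 2, h = 2, g = 4. Then constraint 2: k - h = 2; constraint 6: g + j = 6; constraint 9: m + k = 5, and every other listed constraint is also met.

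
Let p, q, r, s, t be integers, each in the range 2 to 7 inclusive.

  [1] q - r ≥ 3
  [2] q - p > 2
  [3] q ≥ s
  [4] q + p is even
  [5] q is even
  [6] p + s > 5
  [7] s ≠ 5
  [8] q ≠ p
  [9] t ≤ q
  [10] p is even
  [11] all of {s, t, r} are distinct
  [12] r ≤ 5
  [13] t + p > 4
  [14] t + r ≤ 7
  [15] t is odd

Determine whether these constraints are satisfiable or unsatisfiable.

Satisfiable

Take p = 2, q = 6, r = 2, s = 6, t = 3. Then constraint 1: q - r = 4; constraint 2: q - p = 4; constraint 6: p + s = 8, and every other listed constraint is also met.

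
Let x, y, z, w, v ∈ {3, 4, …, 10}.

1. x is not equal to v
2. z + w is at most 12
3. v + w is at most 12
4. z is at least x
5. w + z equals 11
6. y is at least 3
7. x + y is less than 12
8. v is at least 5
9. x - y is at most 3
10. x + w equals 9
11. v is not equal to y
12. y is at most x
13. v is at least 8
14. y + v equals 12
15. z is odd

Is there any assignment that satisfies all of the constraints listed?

Satisfiable

One satisfying assignment is x = 5, y = 4, z = 7, w = 4, v = 8.
For the less obvious constraints — constraint 2: z + w = 11; constraint 3: v + w = 12; constraint 5: w + z = 11 — and the others hold by inspection.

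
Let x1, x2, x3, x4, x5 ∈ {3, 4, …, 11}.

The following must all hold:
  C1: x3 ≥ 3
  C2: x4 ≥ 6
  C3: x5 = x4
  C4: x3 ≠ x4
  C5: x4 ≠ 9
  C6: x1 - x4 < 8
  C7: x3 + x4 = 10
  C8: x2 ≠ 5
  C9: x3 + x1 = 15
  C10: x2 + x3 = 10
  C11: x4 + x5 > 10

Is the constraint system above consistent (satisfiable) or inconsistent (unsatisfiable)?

Satisfiable

Setting (x1, x2, x3, x4, x5) = (11, 6, 4, 6, 6) satisfies everything: constraint 6: x1 - x4 = 5; constraint 7: x3 + x4 = 10; constraint 9: x3 + x1 = 15, and the others follow.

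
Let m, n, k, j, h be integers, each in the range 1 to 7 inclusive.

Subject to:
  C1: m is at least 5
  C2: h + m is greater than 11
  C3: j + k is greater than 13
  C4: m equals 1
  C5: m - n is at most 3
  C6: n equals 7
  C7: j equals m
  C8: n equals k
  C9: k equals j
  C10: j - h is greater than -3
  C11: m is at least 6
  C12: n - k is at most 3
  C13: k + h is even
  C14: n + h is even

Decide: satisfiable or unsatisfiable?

Constraint 6 fixes n = 7 and constraint 4 fixes m = 1. Constraints 7, 8, and 9 give n = k = j = m, so n = m. But 7 ≠ 1 — contradiction.

Unsatisfiable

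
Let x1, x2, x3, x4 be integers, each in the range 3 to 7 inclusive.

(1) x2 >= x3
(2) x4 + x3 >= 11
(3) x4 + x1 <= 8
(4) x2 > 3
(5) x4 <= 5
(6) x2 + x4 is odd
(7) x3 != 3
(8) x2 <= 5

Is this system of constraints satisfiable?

From constraint 5: x4 ≤ 5. From constraints 1 and 8: x3 ≤ x2 ≤ 5. Hence x4 + x3 ≤ 10. But constraint 2 requires x4 + x3 ≥ 11, and 11 > 10. Contradiction.

Unsatisfiable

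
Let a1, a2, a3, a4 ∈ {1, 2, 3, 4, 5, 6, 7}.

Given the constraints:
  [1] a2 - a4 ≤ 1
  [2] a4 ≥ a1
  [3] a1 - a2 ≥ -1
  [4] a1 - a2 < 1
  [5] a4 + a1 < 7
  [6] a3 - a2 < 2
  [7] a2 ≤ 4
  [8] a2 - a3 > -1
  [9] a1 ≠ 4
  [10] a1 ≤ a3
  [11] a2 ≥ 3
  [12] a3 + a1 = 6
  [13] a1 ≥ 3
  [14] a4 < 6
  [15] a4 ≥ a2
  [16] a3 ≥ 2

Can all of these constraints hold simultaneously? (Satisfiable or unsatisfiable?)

One satisfying assignment is a1 = 3, a2 = 3, a3 = 3, a4 = 3.
For the less obvious constraints — constraint 1: a2 - a4 = 0; constraint 3: a1 - a2 = 0 — and the others hold by inspection.

Satisfiable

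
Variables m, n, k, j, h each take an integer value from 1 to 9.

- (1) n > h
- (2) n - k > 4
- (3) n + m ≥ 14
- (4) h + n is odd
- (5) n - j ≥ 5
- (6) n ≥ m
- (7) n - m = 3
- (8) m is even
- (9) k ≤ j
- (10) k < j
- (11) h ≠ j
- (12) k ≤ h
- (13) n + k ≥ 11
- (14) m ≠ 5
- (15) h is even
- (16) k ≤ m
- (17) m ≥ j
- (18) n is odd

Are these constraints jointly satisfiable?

Satisfiable

Setting (m, n, k, j, h) = (6, 9, 2, 4, 2) satisfies everything: constraint 2: n - k = 7; constraint 3: n + m = 15; constraint 5: n - j = 5, and the others follow.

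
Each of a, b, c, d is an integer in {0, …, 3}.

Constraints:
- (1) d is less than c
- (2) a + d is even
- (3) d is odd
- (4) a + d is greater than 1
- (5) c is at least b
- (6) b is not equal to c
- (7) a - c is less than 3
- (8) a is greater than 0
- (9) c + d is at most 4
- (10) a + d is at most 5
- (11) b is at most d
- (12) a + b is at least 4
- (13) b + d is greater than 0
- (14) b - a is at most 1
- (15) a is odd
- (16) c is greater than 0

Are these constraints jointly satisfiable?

Satisfiable

Take a = 3, b = 1, c = 3, d = 1. Then constraint 4: a + d = 4; constraint 7: a - c = 0; constraint 9: c + d = 4, and every other listed constraint is also met.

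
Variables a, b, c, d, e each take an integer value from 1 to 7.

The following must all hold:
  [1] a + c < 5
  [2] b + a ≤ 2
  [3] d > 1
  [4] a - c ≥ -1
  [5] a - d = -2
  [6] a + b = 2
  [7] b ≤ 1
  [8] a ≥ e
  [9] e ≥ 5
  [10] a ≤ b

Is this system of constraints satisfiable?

Unsatisfiable

From constraints 8 and 9: a ≥ e and e ≥ 5, so a ≥ 5. From constraints 7 and 10: a ≤ b and b ≤ 1, so a ≤ 1. But 1 < 5, so no value of a works.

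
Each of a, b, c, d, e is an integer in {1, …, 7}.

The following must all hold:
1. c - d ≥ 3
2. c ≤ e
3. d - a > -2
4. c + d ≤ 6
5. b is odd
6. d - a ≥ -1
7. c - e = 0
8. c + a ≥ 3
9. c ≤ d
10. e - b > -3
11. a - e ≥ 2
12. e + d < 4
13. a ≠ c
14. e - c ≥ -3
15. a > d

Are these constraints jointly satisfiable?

Constraints 1, 6, 11, and 14 give c − d ≥ 3, d − a ≥ -1, a − e ≥ 2, e − c ≥ -3.
Adding all 4 inequalities: the left sides telescope to 0, and the right sides sum to 3 + (-1) + 2 + (-3) = 1. So 0 ≥ 1, which is false.

Unsatisfiable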